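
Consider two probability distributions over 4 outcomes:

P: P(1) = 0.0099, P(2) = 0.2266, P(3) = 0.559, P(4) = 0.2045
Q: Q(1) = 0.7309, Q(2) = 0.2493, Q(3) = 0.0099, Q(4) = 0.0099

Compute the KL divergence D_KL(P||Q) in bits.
4.0537 bits

D_KL(P||Q) = Σ P(x) log₂(P(x)/Q(x))

Computing term by term:
  P(1)·log₂(P(1)/Q(1)) = 0.0099·log₂(0.0099/0.7309) = -0.06144
  P(2)·log₂(P(2)/Q(2)) = 0.2266·log₂(0.2266/0.2493) = -0.03121
  P(3)·log₂(P(3)/Q(3)) = 0.559·log₂(0.559/0.0099) = 3.25298
  P(4)·log₂(P(4)/Q(4)) = 0.2045·log₂(0.2045/0.0099) = 0.89336

D_KL(P||Q) = -0.06144 - 0.03121 + 3.25298 + 0.89336 = 4.05369 ≈ 4.0537 bits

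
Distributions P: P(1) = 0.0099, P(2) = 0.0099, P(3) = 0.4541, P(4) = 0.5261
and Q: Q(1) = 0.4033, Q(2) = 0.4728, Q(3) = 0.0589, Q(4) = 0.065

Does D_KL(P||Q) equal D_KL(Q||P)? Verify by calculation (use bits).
D_KL(P||Q) = 2.8171 bits, D_KL(Q||P) = 4.4244 bits. No — D_KL(P||Q) ≠ D_KL(Q||P) for this pair.

D_KL(P||Q) = Σ P(x) log₂(P(x)/Q(x))

Computing term by term:
  P(1)·log₂(P(1)/Q(1)) = 0.0099·log₂(0.0099/0.4033) = -0.05295
  P(2)·log₂(P(2)/Q(2)) = 0.0099·log₂(0.0099/0.4728) = -0.05522
  P(3)·log₂(P(3)/Q(3)) = 0.4541·log₂(0.4541/0.0589) = 1.33808
  P(4)·log₂(P(4)/Q(4)) = 0.5261·log₂(0.5261/0.065) = 1.58715

D_KL(P||Q) = -0.05295 - 0.05522 + 1.33808 + 1.58715 = 2.81706 ≈ 2.8171 bits

D_KL(Q||P) = Σ Q(x) log₂(Q(x)/P(x))

Computing term by term:
  Q(1)·log₂(Q(1)/P(1)) = 0.4033·log₂(0.4033/0.0099) = 2.15696
  Q(2)·log₂(Q(2)/P(2)) = 0.4728·log₂(0.4728/0.0099) = 2.63712
  Q(3)·log₂(Q(3)/P(3)) = 0.0589·log₂(0.0589/0.4541) = -0.17356
  Q(4)·log₂(Q(4)/P(4)) = 0.065·log₂(0.065/0.5261) = -0.19609

D_KL(Q||P) = 2.15696 + 2.63712 - 0.17356 - 0.19609 = 4.42443 ≈ 4.4244 bits

These are NOT equal (difference: 1.6073 bits). KL divergence is asymmetric: D_KL(P||Q) ≠ D_KL(Q||P) in general.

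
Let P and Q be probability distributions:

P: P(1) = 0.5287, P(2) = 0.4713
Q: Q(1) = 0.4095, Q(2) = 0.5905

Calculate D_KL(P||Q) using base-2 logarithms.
0.0416 bits

D_KL(P||Q) = Σ P(x) log₂(P(x)/Q(x))

Computing term by term:
  P(1)·log₂(P(1)/Q(1)) = 0.5287·log₂(0.5287/0.4095) = 0.19487
  P(2)·log₂(P(2)/Q(2)) = 0.4713·log₂(0.4713/0.5905) = -0.15331

D_KL(P||Q) = 0.19487 - 0.15331 = 0.04156 ≈ 0.0416 bits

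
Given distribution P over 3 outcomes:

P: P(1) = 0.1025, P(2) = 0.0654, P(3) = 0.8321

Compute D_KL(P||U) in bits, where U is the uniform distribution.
0.7701 bits

U(i) = 1/3 for all i

D_KL(P||U) = Σ P(x) log₂(P(x) / (1/3))
           = Σ P(x) log₂(P(x)) + log₂(3)
           = log₂(3) - H(P)

H(P) = -Σ P(x) log₂(P(x)):
  -P(1)·log₂(P(1)) = -(0.1025)·log₂(0.1025) = 0.33685
  -P(2)·log₂(P(2)) = -(0.0654)·log₂(0.0654) = 0.25732
  -P(3)·log₂(P(3)) = -(0.8321)·log₂(0.8321) = 0.22065
H(P) = 0.33685 + 0.25732 + 0.22065 = 0.81482 bits

log₂(3) = 1.58496 bits

D_KL(P||U) = 1.58496 - 0.81482 = 0.77014 ≈ 0.7701 bits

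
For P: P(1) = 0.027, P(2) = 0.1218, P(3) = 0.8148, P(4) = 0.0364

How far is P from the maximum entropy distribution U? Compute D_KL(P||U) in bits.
1.0746 bits

U(i) = 1/4 for all i

D_KL(P||U) = Σ P(x) log₂(P(x) / (1/4))
           = Σ P(x) log₂(P(x)) + log₂(4)
           = log₂(4) - H(P)

H(P) = -Σ P(x) log₂(P(x)):
  -P(1)·log₂(P(1)) = -(0.027)·log₂(0.027) = 0.14069
  -P(2)·log₂(P(2)) = -(0.1218)·log₂(0.1218) = 0.36996
  -P(3)·log₂(P(3)) = -(0.8148)·log₂(0.8148) = 0.24076
  -P(4)·log₂(P(4)) = -(0.0364)·log₂(0.0364) = 0.17399
H(P) = 0.14069 + 0.36996 + 0.24076 + 0.17399 = 0.92540 bits

log₂(4) = 2.00000 bits

D_KL(P||U) = 2.00000 - 0.92540 = 1.07460 ≈ 1.0746 bits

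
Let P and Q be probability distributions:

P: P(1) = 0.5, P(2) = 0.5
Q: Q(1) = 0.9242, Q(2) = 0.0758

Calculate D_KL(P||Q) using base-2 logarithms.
0.9177 bits

D_KL(P||Q) = Σ P(x) log₂(P(x)/Q(x))

Computing term by term:
  P(1)·log₂(P(1)/Q(1)) = 0.5·log₂(0.5/0.9242) = -0.44314
  P(2)·log₂(P(2)/Q(2)) = 0.5·log₂(0.5/0.0758) = 1.36083

D_KL(P||Q) = -0.44314 + 1.36083 = 0.91769 ≈ 0.9177 bits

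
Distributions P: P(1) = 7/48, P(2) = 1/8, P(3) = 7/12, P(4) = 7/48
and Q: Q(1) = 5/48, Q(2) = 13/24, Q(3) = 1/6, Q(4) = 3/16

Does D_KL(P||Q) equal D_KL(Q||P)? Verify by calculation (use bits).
D_KL(P||Q) = 0.8078 bits, D_KL(Q||P) = 0.8621 bits. No — D_KL(P||Q) ≠ D_KL(Q||P) for this pair.

D_KL(P||Q) = Σ P(x) log₂(P(x)/Q(x))

Computing term by term:
  P(1)·log₂(P(1)/Q(1)) = (7/48)·log₂((7/48)/(5/48)) = 0.07079
  P(2)·log₂(P(2)/Q(2)) = (1/8)·log₂((1/8)/(13/24)) = -0.26443
  P(3)·log₂(P(3)/Q(3)) = (7/12)·log₂((7/12)/(1/6)) = 1.05429
  P(4)·log₂(P(4)/Q(4)) = (7/48)·log₂((7/48)/(3/16)) = -0.05287

D_KL(P||Q) = 0.07079 - 0.26443 + 1.05429 - 0.05287 = 0.80778 ≈ 0.8078 bits

D_KL(Q||P) = Σ Q(x) log₂(Q(x)/P(x))

Computing term by term:
  Q(1)·log₂(Q(1)/P(1)) = (5/48)·log₂((5/48)/(7/48)) = -0.05057
  Q(2)·log₂(Q(2)/P(2)) = (13/24)·log₂((13/24)/(1/8)) = 1.14588
  Q(3)·log₂(Q(3)/P(3)) = (1/6)·log₂((1/6)/(7/12)) = -0.30123
  Q(4)·log₂(Q(4)/P(4)) = (3/16)·log₂((3/16)/(7/48)) = 0.06798

D_KL(Q||P) = -0.05057 + 1.14588 - 0.30123 + 0.06798 = 0.86206 ≈ 0.8621 bits

These are NOT equal (difference: 0.0543 bits). KL divergence is asymmetric: D_KL(P||Q) ≠ D_KL(Q||P) in general.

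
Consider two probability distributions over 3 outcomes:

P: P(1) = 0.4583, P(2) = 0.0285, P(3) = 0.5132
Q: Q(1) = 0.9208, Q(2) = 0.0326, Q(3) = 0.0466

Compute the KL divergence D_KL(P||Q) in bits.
1.3094 bits

D_KL(P||Q) = Σ P(x) log₂(P(x)/Q(x))

Computing term by term:
  P(1)·log₂(P(1)/Q(1)) = 0.4583·log₂(0.4583/0.9208) = -0.46132
  P(2)·log₂(P(2)/Q(2)) = 0.0285·log₂(0.0285/0.0326) = -0.00553
  P(3)·log₂(P(3)/Q(3)) = 0.5132·log₂(0.5132/0.0466) = 1.77625

D_KL(P||Q) = -0.46132 - 0.00553 + 1.77625 = 1.30940 ≈ 1.3094 bits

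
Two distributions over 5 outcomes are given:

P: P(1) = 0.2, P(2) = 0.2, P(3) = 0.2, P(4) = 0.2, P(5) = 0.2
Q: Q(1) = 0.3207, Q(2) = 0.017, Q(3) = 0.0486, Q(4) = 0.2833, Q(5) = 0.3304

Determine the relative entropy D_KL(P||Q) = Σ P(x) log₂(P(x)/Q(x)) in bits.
0.7379 bits

D_KL(P||Q) = Σ P(x) log₂(P(x)/Q(x))

Computing term by term:
  P(1)·log₂(P(1)/Q(1)) = 0.2·log₂(0.2/0.3207) = -0.13624
  P(2)·log₂(P(2)/Q(2)) = 0.2·log₂(0.2/0.017) = 0.71128
  P(3)·log₂(P(3)/Q(3)) = 0.2·log₂(0.2/0.0486) = 0.40819
  P(4)·log₂(P(4)/Q(4)) = 0.2·log₂(0.2/0.2833) = -0.10047
  P(5)·log₂(P(5)/Q(5)) = 0.2·log₂(0.2/0.3304) = -0.14484

D_KL(P||Q) = -0.13624 + 0.71128 + 0.40819 - 0.10047 - 0.14484 = 0.73792 ≈ 0.7379 bits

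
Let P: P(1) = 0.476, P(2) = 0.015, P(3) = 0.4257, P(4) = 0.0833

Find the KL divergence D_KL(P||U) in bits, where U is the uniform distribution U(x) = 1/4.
0.5762 bits

U(i) = 1/4 for all i

D_KL(P||U) = Σ P(x) log₂(P(x) / (1/4))
           = Σ P(x) log₂(P(x)) + log₂(4)
           = log₂(4) - H(P)

H(P) = -Σ P(x) log₂(P(x)):
  -P(1)·log₂(P(1)) = -(0.476)·log₂(0.476) = 0.50978
  -P(2)·log₂(P(2)) = -(0.015)·log₂(0.015) = 0.09088
  -P(3)·log₂(P(3)) = -(0.4257)·log₂(0.4257) = 0.52450
  -P(4)·log₂(P(4)) = -(0.0833)·log₂(0.0833) = 0.29868
H(P) = 0.50978 + 0.09088 + 0.52450 + 0.29868 = 1.42384 bits

log₂(4) = 2.00000 bits

D_KL(P||U) = 2.00000 - 1.42384 = 0.57616 ≈ 0.5762 bits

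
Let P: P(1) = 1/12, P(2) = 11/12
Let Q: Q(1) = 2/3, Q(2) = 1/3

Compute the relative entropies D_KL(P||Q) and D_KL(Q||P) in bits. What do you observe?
D_KL(P||Q) = 1.0878 bits, D_KL(Q||P) = 1.5135 bits. The two directions give different values (D_KL(Q||P) exceeds D_KL(P||Q) by 0.4257 bits): KL divergence is asymmetric.

D_KL(P||Q) = Σ P(x) log₂(P(x)/Q(x))

Computing term by term:
  P(1)·log₂(P(1)/Q(1)) = (1/12)·log₂((1/12)/(2/3)) = -0.25000
  P(2)·log₂(P(2)/Q(2)) = (11/12)·log₂((11/12)/(1/3)) = 1.33781

D_KL(P||Q) = -0.25000 + 1.33781 = 1.08781 ≈ 1.0878 bits

D_KL(Q||P) = Σ Q(x) log₂(Q(x)/P(x))

Computing term by term:
  Q(1)·log₂(Q(1)/P(1)) = (2/3)·log₂((2/3)/(1/12)) = 2.00000
  Q(2)·log₂(Q(2)/P(2)) = (1/3)·log₂((1/3)/(11/12)) = -0.48648

D_KL(Q||P) = 2.00000 - 0.48648 = 1.51352 ≈ 1.5135 bits

These are NOT equal (difference: 0.4257 bits). KL divergence is asymmetric: D_KL(P||Q) ≠ D_KL(Q||P) in general.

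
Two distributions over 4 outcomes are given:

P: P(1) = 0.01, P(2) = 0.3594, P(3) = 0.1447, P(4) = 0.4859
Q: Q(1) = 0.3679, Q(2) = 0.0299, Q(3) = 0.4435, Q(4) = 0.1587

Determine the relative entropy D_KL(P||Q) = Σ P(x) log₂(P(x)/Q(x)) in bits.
1.7879 bits

D_KL(P||Q) = Σ P(x) log₂(P(x)/Q(x))

Computing term by term:
  P(1)·log₂(P(1)/Q(1)) = 0.01·log₂(0.01/0.3679) = -0.05201
  P(2)·log₂(P(2)/Q(2)) = 0.3594·log₂(0.3594/0.0299) = 1.28930
  P(3)·log₂(P(3)/Q(3)) = 0.1447·log₂(0.1447/0.4435) = -0.23382
  P(4)·log₂(P(4)/Q(4)) = 0.4859·log₂(0.4859/0.1587) = 0.78442

D_KL(P||Q) = -0.05201 + 1.28930 - 0.23382 + 0.78442 = 1.78789 ≈ 1.7879 bits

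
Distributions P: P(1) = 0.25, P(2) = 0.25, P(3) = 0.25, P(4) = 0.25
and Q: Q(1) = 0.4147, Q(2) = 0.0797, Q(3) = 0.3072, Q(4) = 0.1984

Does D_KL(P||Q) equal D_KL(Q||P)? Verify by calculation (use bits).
D_KL(P||Q) = 0.2389 bits, D_KL(Q||P) = 0.1965 bits. No — D_KL(P||Q) ≠ D_KL(Q||P) for this pair.

D_KL(P||Q) = Σ P(x) log₂(P(x)/Q(x))

Computing term by term:
  P(1)·log₂(P(1)/Q(1)) = 0.25·log₂(0.25/0.4147) = -0.18253
  P(2)·log₂(P(2)/Q(2)) = 0.25·log₂(0.25/0.0797) = 0.41232
  P(3)·log₂(P(3)/Q(3)) = 0.25·log₂(0.25/0.3072) = -0.07431
  P(4)·log₂(P(4)/Q(4)) = 0.25·log₂(0.25/0.1984) = 0.08338

D_KL(P||Q) = -0.18253 + 0.41232 - 0.07431 + 0.08338 = 0.23886 ≈ 0.2389 bits

D_KL(Q||P) = Σ Q(x) log₂(Q(x)/P(x))

Computing term by term:
  Q(1)·log₂(Q(1)/P(1)) = 0.4147·log₂(0.4147/0.25) = 0.30279
  Q(2)·log₂(Q(2)/P(2)) = 0.0797·log₂(0.0797/0.25) = -0.13145
  Q(3)·log₂(Q(3)/P(3)) = 0.3072·log₂(0.3072/0.25) = 0.09132
  Q(4)·log₂(Q(4)/P(4)) = 0.1984·log₂(0.1984/0.25) = -0.06617

D_KL(Q||P) = 0.30279 - 0.13145 + 0.09132 - 0.06617 = 0.19649 ≈ 0.1965 bits

These are NOT equal (difference: 0.0424 bits). KL divergence is asymmetric: D_KL(P||Q) ≠ D_KL(Q||P) in general.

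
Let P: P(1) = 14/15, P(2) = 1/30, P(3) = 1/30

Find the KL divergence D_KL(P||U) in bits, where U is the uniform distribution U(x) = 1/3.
1.1649 bits

U(i) = 1/3 for all i

D_KL(P||U) = Σ P(x) log₂(P(x) / (1/3))
           = Σ P(x) log₂(P(x)) + log₂(3)
           = log₂(3) - H(P)

H(P) = -Σ P(x) log₂(P(x)):
  -P(1)·log₂(P(1)) = -(14/15)·log₂(14/15) = 0.09290
  -P(2)·log₂(P(2)) = -(1/30)·log₂(1/30) = 0.16356
  -P(3)·log₂(P(3)) = -(1/30)·log₂(1/30) = 0.16356
H(P) = 0.09290 + 0.16356 + 0.16356 = 0.42002 bits

log₂(3) = 1.58496 bits

D_KL(P||U) = 1.58496 - 0.42002 = 1.16494 ≈ 1.1649 bits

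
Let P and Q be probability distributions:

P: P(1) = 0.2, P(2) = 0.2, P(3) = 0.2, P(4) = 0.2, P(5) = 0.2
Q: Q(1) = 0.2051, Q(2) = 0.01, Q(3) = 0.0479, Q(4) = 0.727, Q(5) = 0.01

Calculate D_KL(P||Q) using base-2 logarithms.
1.7615 bits

D_KL(P||Q) = Σ P(x) log₂(P(x)/Q(x))

Computing term by term:
  P(1)·log₂(P(1)/Q(1)) = 0.2·log₂(0.2/0.2051) = -0.00727
  P(2)·log₂(P(2)/Q(2)) = 0.2·log₂(0.2/0.01) = 0.86439
  P(3)·log₂(P(3)/Q(3)) = 0.2·log₂(0.2/0.0479) = 0.41238
  P(4)·log₂(P(4)/Q(4)) = 0.2·log₂(0.2/0.727) = -0.37239
  P(5)·log₂(P(5)/Q(5)) = 0.2·log₂(0.2/0.01) = 0.86439

D_KL(P||Q) = -0.00727 + 0.86439 + 0.41238 - 0.37239 + 0.86439 = 1.76150 ≈ 1.7615 bits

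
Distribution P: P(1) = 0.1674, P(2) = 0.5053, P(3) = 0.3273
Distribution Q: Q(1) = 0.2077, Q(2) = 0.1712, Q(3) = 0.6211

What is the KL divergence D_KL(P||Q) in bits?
0.4344 bits

D_KL(P||Q) = Σ P(x) log₂(P(x)/Q(x))

Computing term by term:
  P(1)·log₂(P(1)/Q(1)) = 0.1674·log₂(0.1674/0.2077) = -0.05210
  P(2)·log₂(P(2)/Q(2)) = 0.5053·log₂(0.5053/0.1712) = 0.78900
  P(3)·log₂(P(3)/Q(3)) = 0.3273·log₂(0.3273/0.6211) = -0.30249

D_KL(P||Q) = -0.05210 + 0.78900 - 0.30249 = 0.43441 ≈ 0.4344 bits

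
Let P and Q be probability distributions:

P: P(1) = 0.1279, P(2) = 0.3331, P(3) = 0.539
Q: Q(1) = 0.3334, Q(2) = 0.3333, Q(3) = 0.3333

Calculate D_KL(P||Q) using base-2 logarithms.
0.1967 bits

D_KL(P||Q) = Σ P(x) log₂(P(x)/Q(x))

Computing term by term:
  P(1)·log₂(P(1)/Q(1)) = 0.1279·log₂(0.1279/0.3334) = -0.17679
  P(2)·log₂(P(2)/Q(2)) = 0.3331·log₂(0.3331/0.3333) = -0.00029
  P(3)·log₂(P(3)/Q(3)) = 0.539·log₂(0.539/0.3333) = 0.37378

D_KL(P||Q) = -0.17679 - 0.00029 + 0.37378 = 0.19670 ≈ 0.1967 bits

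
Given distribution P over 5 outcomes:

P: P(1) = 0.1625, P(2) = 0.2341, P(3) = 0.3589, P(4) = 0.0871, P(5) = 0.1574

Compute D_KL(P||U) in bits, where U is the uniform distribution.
0.1484 bits

U(i) = 1/5 for all i

D_KL(P||U) = Σ P(x) log₂(P(x) / (1/5))
           = Σ P(x) log₂(P(x)) + log₂(5)
           = log₂(5) - H(P)

H(P) = -Σ P(x) log₂(P(x)):
  -P(1)·log₂(P(1)) = -(0.1625)·log₂(0.1625) = 0.42599
  -P(2)·log₂(P(2)) = -(0.2341)·log₂(0.2341) = 0.49039
  -P(3)·log₂(P(3)) = -(0.3589)·log₂(0.3589) = 0.53058
  -P(4)·log₂(P(4)) = -(0.0871)·log₂(0.0871) = 0.30670
  -P(5)·log₂(P(5)) = -(0.1574)·log₂(0.1574) = 0.41986
H(P) = 0.42599 + 0.49039 + 0.53058 + 0.30670 + 0.41986 = 2.17352 bits

log₂(5) = 2.32193 bits

D_KL(P||U) = 2.32193 - 2.17352 = 0.14841 ≈ 0.1484 bits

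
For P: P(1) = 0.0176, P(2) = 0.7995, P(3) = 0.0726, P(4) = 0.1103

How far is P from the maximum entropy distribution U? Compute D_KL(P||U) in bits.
1.0138 bits

U(i) = 1/4 for all i

D_KL(P||U) = Σ P(x) log₂(P(x) / (1/4))
           = Σ P(x) log₂(P(x)) + log₂(4)
           = log₂(4) - H(P)

H(P) = -Σ P(x) log₂(P(x)):
  -P(1)·log₂(P(1)) = -(0.0176)·log₂(0.0176) = 0.10258
  -P(2)·log₂(P(2)) = -(0.7995)·log₂(0.7995) = 0.25810
  -P(3)·log₂(P(3)) = -(0.0726)·log₂(0.0726) = 0.27471
  -P(4)·log₂(P(4)) = -(0.1103)·log₂(0.1103) = 0.35081
H(P) = 0.10258 + 0.25810 + 0.27471 + 0.35081 = 0.98620 bits

log₂(4) = 2.00000 bits

D_KL(P||U) = 2.00000 - 0.98620 = 1.01380 ≈ 1.0138 bits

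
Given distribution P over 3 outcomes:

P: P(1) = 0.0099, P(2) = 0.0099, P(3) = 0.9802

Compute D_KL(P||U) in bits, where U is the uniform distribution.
1.4248 bits

U(i) = 1/3 for all i

D_KL(P||U) = Σ P(x) log₂(P(x) / (1/3))
           = Σ P(x) log₂(P(x)) + log₂(3)
           = log₂(3) - H(P)

H(P) = -Σ P(x) log₂(P(x)):
  -P(1)·log₂(P(1)) = -(0.0099)·log₂(0.0099) = 0.06592
  -P(2)·log₂(P(2)) = -(0.0099)·log₂(0.0099) = 0.06592
  -P(3)·log₂(P(3)) = -(0.9802)·log₂(0.9802) = 0.02828
H(P) = 0.06592 + 0.06592 + 0.02828 = 0.16012 bits

log₂(3) = 1.58496 bits

D_KL(P||U) = 1.58496 - 0.16012 = 1.42484 ≈ 1.4248 bits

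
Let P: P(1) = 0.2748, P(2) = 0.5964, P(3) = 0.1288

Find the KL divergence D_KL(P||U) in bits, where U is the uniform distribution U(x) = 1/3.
0.2473 bits

U(i) = 1/3 for all i

D_KL(P||U) = Σ P(x) log₂(P(x) / (1/3))
           = Σ P(x) log₂(P(x)) + log₂(3)
           = log₂(3) - H(P)

H(P) = -Σ P(x) log₂(P(x)):
  -P(1)·log₂(P(1)) = -(0.2748)·log₂(0.2748) = 0.51210
  -P(2)·log₂(P(2)) = -(0.5964)·log₂(0.5964) = 0.44470
  -P(3)·log₂(P(3)) = -(0.1288)·log₂(0.1288) = 0.38084
H(P) = 0.51210 + 0.44470 + 0.38084 = 1.33764 bits

log₂(3) = 1.58496 bits

D_KL(P||U) = 1.58496 - 1.33764 = 0.24732 ≈ 0.2473 bits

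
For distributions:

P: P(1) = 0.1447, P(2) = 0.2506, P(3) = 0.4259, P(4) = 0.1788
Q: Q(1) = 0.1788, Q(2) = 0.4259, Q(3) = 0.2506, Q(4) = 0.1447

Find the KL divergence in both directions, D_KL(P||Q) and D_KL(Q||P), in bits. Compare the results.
D_KL(P||Q) = 0.1445 bits, D_KL(Q||P) = 0.1445 bits. The two directions give exactly the same value for this pair.

D_KL(P||Q) = Σ P(x) log₂(P(x)/Q(x))

Computing term by term:
  P(1)·log₂(P(1)/Q(1)) = 0.1447·log₂(0.1447/0.1788) = -0.04417
  P(2)·log₂(P(2)/Q(2)) = 0.2506·log₂(0.2506/0.4259) = -0.19174
  P(3)·log₂(P(3)/Q(3)) = 0.4259·log₂(0.4259/0.2506) = 0.32587
  P(4)·log₂(P(4)/Q(4)) = 0.1788·log₂(0.1788/0.1447) = 0.05458

D_KL(P||Q) = -0.04417 - 0.19174 + 0.32587 + 0.05458 = 0.14454 ≈ 0.1445 bits

D_KL(Q||P) = Σ Q(x) log₂(Q(x)/P(x))

Computing term by term:
  Q(1)·log₂(Q(1)/P(1)) = 0.1788·log₂(0.1788/0.1447) = 0.05458
  Q(2)·log₂(Q(2)/P(2)) = 0.4259·log₂(0.4259/0.2506) = 0.32587
  Q(3)·log₂(Q(3)/P(3)) = 0.2506·log₂(0.2506/0.4259) = -0.19174
  Q(4)·log₂(Q(4)/P(4)) = 0.1447·log₂(0.1447/0.1788) = -0.04417

D_KL(Q||P) = 0.05458 + 0.32587 - 0.19174 - 0.04417 = 0.14454 ≈ 0.1445 bits

These ARE equal here. Q is P with outcomes relabeled (Q(1) = P(4), Q(2) = P(3), Q(3) = P(2), Q(4) = P(1)) by a relabeling that is its own inverse, so the two sums contain exactly the same terms in a different order. This is a special case — KL divergence is not symmetric in general: D_KL(P||Q) ≠ D_KL(Q||P) for most P, Q.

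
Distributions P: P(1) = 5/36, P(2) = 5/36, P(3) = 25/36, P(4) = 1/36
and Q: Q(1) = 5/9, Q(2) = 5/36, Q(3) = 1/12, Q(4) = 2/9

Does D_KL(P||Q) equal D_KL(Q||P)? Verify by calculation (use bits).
D_KL(P||Q) = 1.7631 bits, D_KL(Q||P) = 1.5229 bits. No — D_KL(P||Q) ≠ D_KL(Q||P) for this pair.

D_KL(P||Q) = Σ P(x) log₂(P(x)/Q(x))

Computing term by term:
  P(1)·log₂(P(1)/Q(1)) = (5/36)·log₂((5/36)/(5/9)) = -0.27778
  P(2)·log₂(P(2)/Q(2)) = (5/36)·log₂((5/36)/(5/36)) = 0.00000
  P(3)·log₂(P(3)/Q(3)) = (25/36)·log₂((25/36)/(1/12)) = 2.12423
  P(4)·log₂(P(4)/Q(4)) = (1/36)·log₂((1/36)/(2/9)) = -0.08333

D_KL(P||Q) = -0.27778 + 0.00000 + 2.12423 - 0.08333 = 1.76312 ≈ 1.7631 bits

D_KL(Q||P) = Σ Q(x) log₂(Q(x)/P(x))

Computing term by term:
  Q(1)·log₂(Q(1)/P(1)) = (5/9)·log₂((5/9)/(5/36)) = 1.11111
  Q(2)·log₂(Q(2)/P(2)) = (5/36)·log₂((5/36)/(5/36)) = 0.00000
  Q(3)·log₂(Q(3)/P(3)) = (1/12)·log₂((1/12)/(25/36)) = -0.25491
  Q(4)·log₂(Q(4)/P(4)) = (2/9)·log₂((2/9)/(1/36)) = 0.66667

D_KL(Q||P) = 1.11111 + 0.00000 - 0.25491 + 0.66667 = 1.52287 ≈ 1.5229 bits

These are NOT equal (difference: 0.2402 bits). KL divergence is asymmetric: D_KL(P||Q) ≠ D_KL(Q||P) in general.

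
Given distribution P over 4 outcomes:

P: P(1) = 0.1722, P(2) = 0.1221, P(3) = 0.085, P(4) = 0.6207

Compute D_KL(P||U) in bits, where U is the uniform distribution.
0.4632 bits

U(i) = 1/4 for all i

D_KL(P||U) = Σ P(x) log₂(P(x) / (1/4))
           = Σ P(x) log₂(P(x)) + log₂(4)
           = log₂(4) - H(P)

H(P) = -Σ P(x) log₂(P(x)):
  -P(1)·log₂(P(1)) = -(0.1722)·log₂(0.1722) = 0.43702
  -P(2)·log₂(P(2)) = -(0.1221)·log₂(0.1221) = 0.37043
  -P(3)·log₂(P(3)) = -(0.085)·log₂(0.085) = 0.30229
  -P(4)·log₂(P(4)) = -(0.6207)·log₂(0.6207) = 0.42706
H(P) = 0.43702 + 0.37043 + 0.30229 + 0.42706 = 1.53680 bits

log₂(4) = 2.00000 bits

D_KL(P||U) = 2.00000 - 1.53680 = 0.46320 ≈ 0.4632 bits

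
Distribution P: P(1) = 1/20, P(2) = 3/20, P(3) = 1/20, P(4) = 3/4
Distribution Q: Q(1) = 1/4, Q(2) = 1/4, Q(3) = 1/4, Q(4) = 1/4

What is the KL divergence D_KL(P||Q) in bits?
0.8460 bits

D_KL(P||Q) = Σ P(x) log₂(P(x)/Q(x))

Computing term by term:
  P(1)·log₂(P(1)/Q(1)) = (1/20)·log₂((1/20)/(1/4)) = -0.11610
  P(2)·log₂(P(2)/Q(2)) = (3/20)·log₂((3/20)/(1/4)) = -0.11054
  P(3)·log₂(P(3)/Q(3)) = (1/20)·log₂((1/20)/(1/4)) = -0.11610
  P(4)·log₂(P(4)/Q(4)) = (3/4)·log₂((3/4)/(1/4)) = 1.18872

D_KL(P||Q) = -0.11610 - 0.11054 - 0.11610 + 1.18872 = 0.84598 ≈ 0.8460 bits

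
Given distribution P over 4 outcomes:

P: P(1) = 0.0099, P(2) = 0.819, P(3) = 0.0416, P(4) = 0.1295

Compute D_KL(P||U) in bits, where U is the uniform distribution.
1.1254 bits

U(i) = 1/4 for all i

D_KL(P||U) = Σ P(x) log₂(P(x) / (1/4))
           = Σ P(x) log₂(P(x)) + log₂(4)
           = log₂(4) - H(P)

H(P) = -Σ P(x) log₂(P(x)):
  -P(1)·log₂(P(1)) = -(0.0099)·log₂(0.0099) = 0.06592
  -P(2)·log₂(P(2)) = -(0.819)·log₂(0.819) = 0.23592
  -P(3)·log₂(P(3)) = -(0.0416)·log₂(0.0416) = 0.19083
  -P(4)·log₂(P(4)) = -(0.1295)·log₂(0.1295) = 0.38189
H(P) = 0.06592 + 0.23592 + 0.19083 + 0.38189 = 0.87456 bits

log₂(4) = 2.00000 bits

D_KL(P||U) = 2.00000 - 0.87456 = 1.12544 ≈ 1.1254 bits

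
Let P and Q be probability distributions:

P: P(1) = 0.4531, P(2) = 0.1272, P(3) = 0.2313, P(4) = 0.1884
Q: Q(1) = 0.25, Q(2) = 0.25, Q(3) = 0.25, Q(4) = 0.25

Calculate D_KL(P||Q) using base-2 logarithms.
0.1619 bits

D_KL(P||Q) = Σ P(x) log₂(P(x)/Q(x))

Computing term by term:
  P(1)·log₂(P(1)/Q(1)) = 0.4531·log₂(0.4531/0.25) = 0.38872
  P(2)·log₂(P(2)/Q(2)) = 0.1272·log₂(0.1272/0.25) = -0.12400
  P(3)·log₂(P(3)/Q(3)) = 0.2313·log₂(0.2313/0.25) = -0.02594
  P(4)·log₂(P(4)/Q(4)) = 0.1884·log₂(0.1884/0.25) = -0.07689

D_KL(P||Q) = 0.38872 - 0.12400 - 0.02594 - 0.07689 = 0.16189 ≈ 0.1619 bits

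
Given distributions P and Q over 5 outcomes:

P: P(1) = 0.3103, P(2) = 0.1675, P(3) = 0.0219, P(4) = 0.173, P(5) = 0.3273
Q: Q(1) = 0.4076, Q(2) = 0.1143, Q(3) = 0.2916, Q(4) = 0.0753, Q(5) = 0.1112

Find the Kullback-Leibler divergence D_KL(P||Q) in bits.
0.6058 bits

D_KL(P||Q) = Σ P(x) log₂(P(x)/Q(x))

Computing term by term:
  P(1)·log₂(P(1)/Q(1)) = 0.3103·log₂(0.3103/0.4076) = -0.12210
  P(2)·log₂(P(2)/Q(2)) = 0.1675·log₂(0.1675/0.1143) = 0.09235
  P(3)·log₂(P(3)/Q(3)) = 0.0219·log₂(0.0219/0.2916) = -0.08180
  P(4)·log₂(P(4)/Q(4)) = 0.173·log₂(0.173/0.0753) = 0.20761
  P(5)·log₂(P(5)/Q(5)) = 0.3273·log₂(0.3273/0.1112) = 0.50976

D_KL(P||Q) = -0.12210 + 0.09235 - 0.08180 + 0.20761 + 0.50976 = 0.60582 ≈ 0.6058 bits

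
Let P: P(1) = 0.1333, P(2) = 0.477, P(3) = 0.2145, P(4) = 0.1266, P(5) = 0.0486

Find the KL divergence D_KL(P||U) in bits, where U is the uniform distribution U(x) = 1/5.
0.3591 bits

U(i) = 1/5 for all i

D_KL(P||U) = Σ P(x) log₂(P(x) / (1/5))
           = Σ P(x) log₂(P(x)) + log₂(5)
           = log₂(5) - H(P)

H(P) = -Σ P(x) log₂(P(x)):
  -P(1)·log₂(P(1)) = -(0.1333)·log₂(0.1333) = 0.38754
  -P(2)·log₂(P(2)) = -(0.477)·log₂(0.477) = 0.50941
  -P(3)·log₂(P(3)) = -(0.2145)·log₂(0.2145) = 0.47639
  -P(4)·log₂(P(4)) = -(0.1266)·log₂(0.1266) = 0.37748
  -P(5)·log₂(P(5)) = -(0.0486)·log₂(0.0486) = 0.21204
H(P) = 0.38754 + 0.50941 + 0.47639 + 0.37748 + 0.21204 = 1.96286 bits

log₂(5) = 2.32193 bits

D_KL(P||U) = 2.32193 - 1.96286 = 0.35907 ≈ 0.3591 bits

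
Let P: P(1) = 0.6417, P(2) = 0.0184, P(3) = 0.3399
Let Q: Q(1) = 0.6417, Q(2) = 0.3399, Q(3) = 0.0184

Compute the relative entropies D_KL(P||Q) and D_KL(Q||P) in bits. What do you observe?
D_KL(P||Q) = 1.3527 bits, D_KL(Q||P) = 1.3527 bits. The two directions give the same value here, because Q is a self-inverse relabeling of P; in general KL divergence is asymmetric.

D_KL(P||Q) = Σ P(x) log₂(P(x)/Q(x))

Computing term by term:
  P(1)·log₂(P(1)/Q(1)) = 0.6417·log₂(0.6417/0.6417) = 0.00000
  P(2)·log₂(P(2)/Q(2)) = 0.0184·log₂(0.0184/0.3399) = -0.07741
  P(3)·log₂(P(3)/Q(3)) = 0.3399·log₂(0.3399/0.0184) = 1.43007

D_KL(P||Q) = 0.00000 - 0.07741 + 1.43007 = 1.35266 ≈ 1.3527 bits

D_KL(Q||P) = Σ Q(x) log₂(Q(x)/P(x))

Computing term by term:
  Q(1)·log₂(Q(1)/P(1)) = 0.6417·log₂(0.6417/0.6417) = 0.00000
  Q(2)·log₂(Q(2)/P(2)) = 0.3399·log₂(0.3399/0.0184) = 1.43007
  Q(3)·log₂(Q(3)/P(3)) = 0.0184·log₂(0.0184/0.3399) = -0.07741

D_KL(Q||P) = 0.00000 + 1.43007 - 0.07741 = 1.35266 ≈ 1.3527 bits

These ARE equal here. Q is P with outcomes relabeled (Q(2) = P(3), Q(3) = P(2)) by a relabeling that is its own inverse, so the two sums contain exactly the same terms in a different order. This is a special case — KL divergence is not symmetric in general: D_KL(P||Q) ≠ D_KL(Q||P) for most P, Q.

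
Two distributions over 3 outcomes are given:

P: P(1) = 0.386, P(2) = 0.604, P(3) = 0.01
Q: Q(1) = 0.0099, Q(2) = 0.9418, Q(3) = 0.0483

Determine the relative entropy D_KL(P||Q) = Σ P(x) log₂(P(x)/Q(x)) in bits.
1.6302 bits

D_KL(P||Q) = Σ P(x) log₂(P(x)/Q(x))

Computing term by term:
  P(1)·log₂(P(1)/Q(1)) = 0.386·log₂(0.386/0.0099) = 2.04002
  P(2)·log₂(P(2)/Q(2)) = 0.604·log₂(0.604/0.9418) = -0.38709
  P(3)·log₂(P(3)/Q(3)) = 0.01·log₂(0.01/0.0483) = -0.02272

D_KL(P||Q) = 2.04002 - 0.38709 - 0.02272 = 1.63021 ≈ 1.6302 bits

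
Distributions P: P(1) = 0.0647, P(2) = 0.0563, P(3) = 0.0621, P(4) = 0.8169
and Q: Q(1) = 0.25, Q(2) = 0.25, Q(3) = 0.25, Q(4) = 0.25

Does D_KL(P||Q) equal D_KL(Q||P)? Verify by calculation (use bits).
D_KL(P||Q) = 1.0234 bits, D_KL(Q||P) = 1.1005 bits. No — D_KL(P||Q) ≠ D_KL(Q||P) for this pair.

D_KL(P||Q) = Σ P(x) log₂(P(x)/Q(x))

Computing term by term:
  P(1)·log₂(P(1)/Q(1)) = 0.0647·log₂(0.0647/0.25) = -0.12617
  P(2)·log₂(P(2)/Q(2)) = 0.0563·log₂(0.0563/0.25) = -0.12109
  P(3)·log₂(P(3)/Q(3)) = 0.0621·log₂(0.0621/0.25) = -0.12478
  P(4)·log₂(P(4)/Q(4)) = 0.8169·log₂(0.8169/0.25) = 1.39545

D_KL(P||Q) = -0.12617 - 0.12109 - 0.12478 + 1.39545 = 1.02341 ≈ 1.0234 bits

D_KL(Q||P) = Σ Q(x) log₂(Q(x)/P(x))

Computing term by term:
  Q(1)·log₂(Q(1)/P(1)) = 0.25·log₂(0.25/0.0647) = 0.48752
  Q(2)·log₂(Q(2)/P(2)) = 0.25·log₂(0.25/0.0563) = 0.53768
  Q(3)·log₂(Q(3)/P(3)) = 0.25·log₂(0.25/0.0621) = 0.50232
  Q(4)·log₂(Q(4)/P(4)) = 0.25·log₂(0.25/0.8169) = -0.42706

D_KL(Q||P) = 0.48752 + 0.53768 + 0.50232 - 0.42706 = 1.10046 ≈ 1.1005 bits

These are NOT equal (difference: 0.0771 bits). KL divergence is asymmetric: D_KL(P||Q) ≠ D_KL(Q||P) in general.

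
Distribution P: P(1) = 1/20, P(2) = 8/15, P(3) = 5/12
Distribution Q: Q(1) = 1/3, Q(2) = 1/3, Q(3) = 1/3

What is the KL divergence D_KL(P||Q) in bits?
0.3589 bits

D_KL(P||Q) = Σ P(x) log₂(P(x)/Q(x))

Computing term by term:
  P(1)·log₂(P(1)/Q(1)) = (1/20)·log₂((1/20)/(1/3)) = -0.13685
  P(2)·log₂(P(2)/Q(2)) = (8/15)·log₂((8/15)/(1/3)) = 0.36164
  P(3)·log₂(P(3)/Q(3)) = (5/12)·log₂((5/12)/(1/3)) = 0.13414

D_KL(P||Q) = -0.13685 + 0.36164 + 0.13414 = 0.35893 ≈ 0.3589 bits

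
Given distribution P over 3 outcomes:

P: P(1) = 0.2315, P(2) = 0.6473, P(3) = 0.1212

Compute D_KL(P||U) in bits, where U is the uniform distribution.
0.3211 bits

U(i) = 1/3 for all i

D_KL(P||U) = Σ P(x) log₂(P(x) / (1/3))
           = Σ P(x) log₂(P(x)) + log₂(3)
           = log₂(3) - H(P)

H(P) = -Σ P(x) log₂(P(x)):
  -P(1)·log₂(P(1)) = -(0.2315)·log₂(0.2315) = 0.48868
  -P(2)·log₂(P(2)) = -(0.6473)·log₂(0.6473) = 0.40618
  -P(3)·log₂(P(3)) = -(0.1212)·log₂(0.1212) = 0.36900
H(P) = 0.48868 + 0.40618 + 0.36900 = 1.26386 bits

log₂(3) = 1.58496 bits

D_KL(P||U) = 1.58496 - 1.26386 = 0.32110 ≈ 0.3211 bits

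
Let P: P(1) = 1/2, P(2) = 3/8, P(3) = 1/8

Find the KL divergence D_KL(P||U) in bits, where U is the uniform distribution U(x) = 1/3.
0.1793 bits

U(i) = 1/3 for all i

D_KL(P||U) = Σ P(x) log₂(P(x) / (1/3))
           = Σ P(x) log₂(P(x)) + log₂(3)
           = log₂(3) - H(P)

H(P) = -Σ P(x) log₂(P(x)):
  -P(1)·log₂(P(1)) = -(1/2)·log₂(1/2) = 0.50000
  -P(2)·log₂(P(2)) = -(3/8)·log₂(3/8) = 0.53064
  -P(3)·log₂(P(3)) = -(1/8)·log₂(1/8) = 0.37500
H(P) = 0.50000 + 0.53064 + 0.37500 = 1.40564 bits

log₂(3) = 1.58496 bits

D_KL(P||U) = 1.58496 - 1.40564 = 0.17932 ≈ 0.1793 bits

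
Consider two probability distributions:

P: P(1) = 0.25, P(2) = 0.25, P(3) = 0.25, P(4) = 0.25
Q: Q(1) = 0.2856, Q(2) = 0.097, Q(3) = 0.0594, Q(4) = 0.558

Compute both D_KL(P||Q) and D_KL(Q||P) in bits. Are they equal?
D_KL(P||Q) = 0.5222 bits, D_KL(Q||P) = 0.4456 bits. No, they are not equal.

D_KL(P||Q) = Σ P(x) log₂(P(x)/Q(x))

Computing term by term:
  P(1)·log₂(P(1)/Q(1)) = 0.25·log₂(0.25/0.2856) = -0.04802
  P(2)·log₂(P(2)/Q(2)) = 0.25·log₂(0.25/0.097) = 0.34147
  P(3)·log₂(P(3)/Q(3)) = 0.25·log₂(0.25/0.0594) = 0.51835
  P(4)·log₂(P(4)/Q(4)) = 0.25·log₂(0.25/0.558) = -0.28958

D_KL(P||Q) = -0.04802 + 0.34147 + 0.51835 - 0.28958 = 0.52222 ≈ 0.5222 bits

D_KL(Q||P) = Σ Q(x) log₂(Q(x)/P(x))

Computing term by term:
  Q(1)·log₂(Q(1)/P(1)) = 0.2856·log₂(0.2856/0.25) = 0.05485
  Q(2)·log₂(Q(2)/P(2)) = 0.097·log₂(0.097/0.25) = -0.13249
  Q(3)·log₂(Q(3)/P(3)) = 0.0594·log₂(0.0594/0.25) = -0.12316
  Q(4)·log₂(Q(4)/P(4)) = 0.558·log₂(0.558/0.25) = 0.64635

D_KL(Q||P) = 0.05485 - 0.13249 - 0.12316 + 0.64635 = 0.44555 ≈ 0.4456 bits

These are NOT equal (difference: 0.0766 bits). KL divergence is asymmetric: D_KL(P||Q) ≠ D_KL(Q||P) in general.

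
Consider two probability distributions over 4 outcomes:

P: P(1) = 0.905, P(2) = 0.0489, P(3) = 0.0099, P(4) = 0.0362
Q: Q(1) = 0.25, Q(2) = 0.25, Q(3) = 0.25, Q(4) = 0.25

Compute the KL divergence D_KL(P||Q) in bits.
1.4175 bits

D_KL(P||Q) = Σ P(x) log₂(P(x)/Q(x))

Computing term by term:
  P(1)·log₂(P(1)/Q(1)) = 0.905·log₂(0.905/0.25) = 1.67967
  P(2)·log₂(P(2)/Q(2)) = 0.0489·log₂(0.0489/0.25) = -0.11511
  P(3)·log₂(P(3)/Q(3)) = 0.0099·log₂(0.0099/0.25) = -0.04612
  P(4)·log₂(P(4)/Q(4)) = 0.0362·log₂(0.0362/0.25) = -0.10092

D_KL(P||Q) = 1.67967 - 0.11511 - 0.04612 - 0.10092 = 1.41752 ≈ 1.4175 bits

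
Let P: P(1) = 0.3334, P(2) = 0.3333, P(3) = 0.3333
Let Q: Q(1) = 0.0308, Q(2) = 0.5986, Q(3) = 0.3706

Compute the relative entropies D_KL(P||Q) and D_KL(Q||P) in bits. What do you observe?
D_KL(P||Q) = 0.8131 bits, D_KL(Q||P) = 0.4566 bits. The two directions give different values (D_KL(P||Q) exceeds D_KL(Q||P) by 0.3565 bits): KL divergence is asymmetric.

D_KL(P||Q) = Σ P(x) log₂(P(x)/Q(x))

Computing term by term:
  P(1)·log₂(P(1)/Q(1)) = 0.3334·log₂(0.3334/0.0308) = 1.14565
  P(2)·log₂(P(2)/Q(2)) = 0.3333·log₂(0.3333/0.5986) = -0.28156
  P(3)·log₂(P(3)/Q(3)) = 0.3333·log₂(0.3333/0.3706) = -0.05101

D_KL(P||Q) = 1.14565 - 0.28156 - 0.05101 = 0.81308 ≈ 0.8131 bits

D_KL(Q||P) = Σ Q(x) log₂(Q(x)/P(x))

Computing term by term:
  Q(1)·log₂(Q(1)/P(1)) = 0.0308·log₂(0.0308/0.3334) = -0.10584
  Q(2)·log₂(Q(2)/P(2)) = 0.5986·log₂(0.5986/0.3333) = 0.50568
  Q(3)·log₂(Q(3)/P(3)) = 0.3706·log₂(0.3706/0.3333) = 0.05672

D_KL(Q||P) = -0.10584 + 0.50568 + 0.05672 = 0.45656 ≈ 0.4566 bits

These are NOT equal (difference: 0.3565 bits). KL divergence is asymmetric: D_KL(P||Q) ≠ D_KL(Q||P) in general.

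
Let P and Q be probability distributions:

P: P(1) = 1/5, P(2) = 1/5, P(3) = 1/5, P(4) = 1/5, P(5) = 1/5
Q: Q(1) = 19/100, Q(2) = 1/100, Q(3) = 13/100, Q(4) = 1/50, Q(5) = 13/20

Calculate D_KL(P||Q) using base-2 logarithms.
1.3278 bits

D_KL(P||Q) = Σ P(x) log₂(P(x)/Q(x))

Computing term by term:
  P(1)·log₂(P(1)/Q(1)) = (1/5)·log₂((1/5)/(19/100)) = 0.01480
  P(2)·log₂(P(2)/Q(2)) = (1/5)·log₂((1/5)/(1/100)) = 0.86439
  P(3)·log₂(P(3)/Q(3)) = (1/5)·log₂((1/5)/(13/100)) = 0.12430
  P(4)·log₂(P(4)/Q(4)) = (1/5)·log₂((1/5)/(1/50)) = 0.66439
  P(5)·log₂(P(5)/Q(5)) = (1/5)·log₂((1/5)/(13/20)) = -0.34009

D_KL(P||Q) = 0.01480 + 0.86439 + 0.12430 + 0.66439 - 0.34009 = 1.32779 ≈ 1.3278 bits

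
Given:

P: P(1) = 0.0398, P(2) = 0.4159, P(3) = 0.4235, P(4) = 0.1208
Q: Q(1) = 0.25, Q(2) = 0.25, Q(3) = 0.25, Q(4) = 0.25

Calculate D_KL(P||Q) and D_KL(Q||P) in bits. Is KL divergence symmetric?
D_KL(P||Q) = 0.3952 bits, D_KL(Q||P) = 0.5514 bits. No, KL divergence is not symmetric.

D_KL(P||Q) = Σ P(x) log₂(P(x)/Q(x))

Computing term by term:
  P(1)·log₂(P(1)/Q(1)) = 0.0398·log₂(0.0398/0.25) = -0.10551
  P(2)·log₂(P(2)/Q(2)) = 0.4159·log₂(0.4159/0.25) = 0.30540
  P(3)·log₂(P(3)/Q(3)) = 0.4235·log₂(0.4235/0.25) = 0.32204
  P(4)·log₂(P(4)/Q(4)) = 0.1208·log₂(0.1208/0.25) = -0.12676

D_KL(P||Q) = -0.10551 + 0.30540 + 0.32204 - 0.12676 = 0.39517 ≈ 0.3952 bits

D_KL(Q||P) = Σ Q(x) log₂(Q(x)/P(x))

Computing term by term:
  Q(1)·log₂(Q(1)/P(1)) = 0.25·log₂(0.25/0.0398) = 0.66277
  Q(2)·log₂(Q(2)/P(2)) = 0.25·log₂(0.25/0.4159) = -0.18358
  Q(3)·log₂(Q(3)/P(3)) = 0.25·log₂(0.25/0.4235) = -0.19011
  Q(4)·log₂(Q(4)/P(4)) = 0.25·log₂(0.25/0.1208) = 0.26233

D_KL(Q||P) = 0.66277 - 0.18358 - 0.19011 + 0.26233 = 0.55141 ≈ 0.5514 bits

These are NOT equal (difference: 0.1562 bits). KL divergence is asymmetric: D_KL(P||Q) ≠ D_KL(Q||P) in general.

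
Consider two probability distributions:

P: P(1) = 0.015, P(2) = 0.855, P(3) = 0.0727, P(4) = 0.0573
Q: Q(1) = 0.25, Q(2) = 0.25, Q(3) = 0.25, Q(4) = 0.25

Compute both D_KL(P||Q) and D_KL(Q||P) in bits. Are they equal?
D_KL(P||Q) = 1.2046 bits, D_KL(Q||P) = 1.5480 bits. No, they are not equal.

D_KL(P||Q) = Σ P(x) log₂(P(x)/Q(x))

Computing term by term:
  P(1)·log₂(P(1)/Q(1)) = 0.015·log₂(0.015/0.25) = -0.06088
  P(2)·log₂(P(2)/Q(2)) = 0.855·log₂(0.855/0.25) = 1.51677
  P(3)·log₂(P(3)/Q(3)) = 0.0727·log₂(0.0727/0.25) = -0.12954
  P(4)·log₂(P(4)/Q(4)) = 0.0573·log₂(0.0573/0.25) = -0.12178

D_KL(P||Q) = -0.06088 + 1.51677 - 0.12954 - 0.12178 = 1.20457 ≈ 1.2046 bits

D_KL(Q||P) = Σ Q(x) log₂(Q(x)/P(x))

Computing term by term:
  Q(1)·log₂(Q(1)/P(1)) = 0.25·log₂(0.25/0.015) = 1.01472
  Q(2)·log₂(Q(2)/P(2)) = 0.25·log₂(0.25/0.855) = -0.44350
  Q(3)·log₂(Q(3)/P(3)) = 0.25·log₂(0.25/0.0727) = 0.44548
  Q(4)·log₂(Q(4)/P(4)) = 0.25·log₂(0.25/0.0573) = 0.53133

D_KL(Q||P) = 1.01472 - 0.44350 + 0.44548 + 0.53133 = 1.54803 ≈ 1.5480 bits

These are NOT equal (difference: 0.3434 bits). KL divergence is asymmetric: D_KL(P||Q) ≠ D_KL(Q||P) in general.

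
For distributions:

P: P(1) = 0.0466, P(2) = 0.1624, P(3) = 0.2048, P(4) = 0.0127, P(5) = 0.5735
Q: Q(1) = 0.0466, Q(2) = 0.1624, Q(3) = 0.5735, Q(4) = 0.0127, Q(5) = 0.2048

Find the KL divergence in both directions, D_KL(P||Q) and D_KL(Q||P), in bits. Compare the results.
D_KL(P||Q) = 0.5477 bits, D_KL(Q||P) = 0.5477 bits. The two directions give exactly the same value for this pair.

D_KL(P||Q) = Σ P(x) log₂(P(x)/Q(x))

Computing term by term:
  P(1)·log₂(P(1)/Q(1)) = 0.0466·log₂(0.0466/0.0466) = 0.00000
  P(2)·log₂(P(2)/Q(2)) = 0.1624·log₂(0.1624/0.1624) = 0.00000
  P(3)·log₂(P(3)/Q(3)) = 0.2048·log₂(0.2048/0.5735) = -0.30425
  P(4)·log₂(P(4)/Q(4)) = 0.0127·log₂(0.0127/0.0127) = 0.00000
  P(5)·log₂(P(5)/Q(5)) = 0.5735·log₂(0.5735/0.2048) = 0.85198

D_KL(P||Q) = 0.00000 + 0.00000 - 0.30425 + 0.00000 + 0.85198 = 0.54773 ≈ 0.5477 bits

D_KL(Q||P) = Σ Q(x) log₂(Q(x)/P(x))

Computing term by term:
  Q(1)·log₂(Q(1)/P(1)) = 0.0466·log₂(0.0466/0.0466) = 0.00000
  Q(2)·log₂(Q(2)/P(2)) = 0.1624·log₂(0.1624/0.1624) = 0.00000
  Q(3)·log₂(Q(3)/P(3)) = 0.5735·log₂(0.5735/0.2048) = 0.85198
  Q(4)·log₂(Q(4)/P(4)) = 0.0127·log₂(0.0127/0.0127) = 0.00000
  Q(5)·log₂(Q(5)/P(5)) = 0.2048·log₂(0.2048/0.5735) = -0.30425

D_KL(Q||P) = 0.00000 + 0.00000 + 0.85198 + 0.00000 - 0.30425 = 0.54773 ≈ 0.5477 bits

These ARE equal here. Q is P with outcomes relabeled (Q(3) = P(5), Q(5) = P(3)) by a relabeling that is its own inverse, so the two sums contain exactly the same terms in a different order. This is a special case — KL divergence is not symmetric in general: D_KL(P||Q) ≠ D_KL(Q||P) for most P, Q.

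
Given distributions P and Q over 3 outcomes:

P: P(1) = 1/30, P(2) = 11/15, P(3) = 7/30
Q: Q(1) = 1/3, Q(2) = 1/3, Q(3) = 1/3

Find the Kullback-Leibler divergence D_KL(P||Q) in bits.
0.6034 bits

D_KL(P||Q) = Σ P(x) log₂(P(x)/Q(x))

Computing term by term:
  P(1)·log₂(P(1)/Q(1)) = (1/30)·log₂((1/30)/(1/3)) = -0.11073
  P(2)·log₂(P(2)/Q(2)) = (11/15)·log₂((11/15)/(1/3)) = 0.83417
  P(3)·log₂(P(3)/Q(3)) = (7/30)·log₂((7/30)/(1/3)) = -0.12007

D_KL(P||Q) = -0.11073 + 0.83417 - 0.12007 = 0.60337 ≈ 0.6034 bits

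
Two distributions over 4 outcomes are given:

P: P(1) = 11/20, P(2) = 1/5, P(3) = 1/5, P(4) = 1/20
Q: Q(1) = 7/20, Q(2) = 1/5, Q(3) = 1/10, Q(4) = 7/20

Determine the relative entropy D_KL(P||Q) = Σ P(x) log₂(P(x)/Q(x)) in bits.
0.4183 bits

D_KL(P||Q) = Σ P(x) log₂(P(x)/Q(x))

Computing term by term:
  P(1)·log₂(P(1)/Q(1)) = (11/20)·log₂((11/20)/(7/20)) = 0.35864
  P(2)·log₂(P(2)/Q(2)) = (1/5)·log₂((1/5)/(1/5)) = 0.00000
  P(3)·log₂(P(3)/Q(3)) = (1/5)·log₂((1/5)/(1/10)) = 0.20000
  P(4)·log₂(P(4)/Q(4)) = (1/20)·log₂((1/20)/(7/20)) = -0.14037

D_KL(P||Q) = 0.35864 + 0.00000 + 0.20000 - 0.14037 = 0.41827 ≈ 0.4183 bits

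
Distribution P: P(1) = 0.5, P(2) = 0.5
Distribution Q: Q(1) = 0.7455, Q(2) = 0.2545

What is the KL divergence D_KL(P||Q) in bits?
0.1990 bits

D_KL(P||Q) = Σ P(x) log₂(P(x)/Q(x))

Computing term by term:
  P(1)·log₂(P(1)/Q(1)) = 0.5·log₂(0.5/0.7455) = -0.28814
  P(2)·log₂(P(2)/Q(2)) = 0.5·log₂(0.5/0.2545) = 0.48713

D_KL(P||Q) = -0.28814 + 0.48713 = 0.19899 ≈ 0.1990 bits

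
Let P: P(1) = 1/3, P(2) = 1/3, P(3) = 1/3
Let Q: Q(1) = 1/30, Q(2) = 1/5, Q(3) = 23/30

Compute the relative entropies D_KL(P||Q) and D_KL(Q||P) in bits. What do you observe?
D_KL(P||Q) = 0.9524 bits, D_KL(Q||P) = 0.6631 bits. The two directions give different values (D_KL(P||Q) exceeds D_KL(Q||P) by 0.2893 bits): KL divergence is asymmetric.

D_KL(P||Q) = Σ P(x) log₂(P(x)/Q(x))

Computing term by term:
  P(1)·log₂(P(1)/Q(1)) = (1/3)·log₂((1/3)/(1/30)) = 1.10731
  P(2)·log₂(P(2)/Q(2)) = (1/3)·log₂((1/3)/(1/5)) = 0.24566
  P(3)·log₂(P(3)/Q(3)) = (1/3)·log₂((1/3)/(23/30)) = -0.40054

D_KL(P||Q) = 1.10731 + 0.24566 - 0.40054 = 0.95243 ≈ 0.9524 bits

D_KL(Q||P) = Σ Q(x) log₂(Q(x)/P(x))

Computing term by term:
  Q(1)·log₂(Q(1)/P(1)) = (1/30)·log₂((1/30)/(1/3)) = -0.11073
  Q(2)·log₂(Q(2)/P(2)) = (1/5)·log₂((1/5)/(1/3)) = -0.14739
  Q(3)·log₂(Q(3)/P(3)) = (23/30)·log₂((23/30)/(1/3)) = 0.92125

D_KL(Q||P) = -0.11073 - 0.14739 + 0.92125 = 0.66313 ≈ 0.6631 bits

These are NOT equal (difference: 0.2893 bits). KL divergence is asymmetric: D_KL(P||Q) ≠ D_KL(Q||P) in general.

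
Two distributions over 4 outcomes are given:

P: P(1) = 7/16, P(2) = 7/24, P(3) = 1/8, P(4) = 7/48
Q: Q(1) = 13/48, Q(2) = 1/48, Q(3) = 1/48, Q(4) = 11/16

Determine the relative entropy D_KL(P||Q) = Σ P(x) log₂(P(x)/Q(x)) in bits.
1.4101 bits

D_KL(P||Q) = Σ P(x) log₂(P(x)/Q(x))

Computing term by term:
  P(1)·log₂(P(1)/Q(1)) = (7/16)·log₂((7/16)/(13/48)) = 0.30270
  P(2)·log₂(P(2)/Q(2)) = (7/24)·log₂((7/24)/(1/48)) = 1.11048
  P(3)·log₂(P(3)/Q(3)) = (1/8)·log₂((1/8)/(1/48)) = 0.32312
  P(4)·log₂(P(4)/Q(4)) = (7/48)·log₂((7/48)/(11/16)) = -0.32623

D_KL(P||Q) = 0.30270 + 1.11048 + 0.32312 - 0.32623 = 1.41007 ≈ 1.4101 bits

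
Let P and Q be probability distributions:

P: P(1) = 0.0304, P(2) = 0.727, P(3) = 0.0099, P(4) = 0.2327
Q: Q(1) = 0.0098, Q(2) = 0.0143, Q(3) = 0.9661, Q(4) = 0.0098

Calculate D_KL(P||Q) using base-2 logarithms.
5.1681 bits

D_KL(P||Q) = Σ P(x) log₂(P(x)/Q(x))

Computing term by term:
  P(1)·log₂(P(1)/Q(1)) = 0.0304·log₂(0.0304/0.0098) = 0.04965
  P(2)·log₂(P(2)/Q(2)) = 0.727·log₂(0.727/0.0143) = 4.12054
  P(3)·log₂(P(3)/Q(3)) = 0.0099·log₂(0.0099/0.9661) = -0.06543
  P(4)·log₂(P(4)/Q(4)) = 0.2327·log₂(0.2327/0.0098) = 1.06333

D_KL(P||Q) = 0.04965 + 4.12054 - 0.06543 + 1.06333 = 5.16809 ≈ 5.1681 bits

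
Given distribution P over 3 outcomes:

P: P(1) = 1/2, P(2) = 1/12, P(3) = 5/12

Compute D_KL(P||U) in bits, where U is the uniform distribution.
0.2600 bits

U(i) = 1/3 for all i

D_KL(P||U) = Σ P(x) log₂(P(x) / (1/3))
           = Σ P(x) log₂(P(x)) + log₂(3)
           = log₂(3) - H(P)

H(P) = -Σ P(x) log₂(P(x)):
  -P(1)·log₂(P(1)) = -(1/2)·log₂(1/2) = 0.50000
  -P(2)·log₂(P(2)) = -(1/12)·log₂(1/12) = 0.29875
  -P(3)·log₂(P(3)) = -(5/12)·log₂(5/12) = 0.52626
H(P) = 0.50000 + 0.29875 + 0.52626 = 1.32501 bits

log₂(3) = 1.58496 bits

D_KL(P||U) = 1.58496 - 1.32501 = 0.25995 ≈ 0.2600 bits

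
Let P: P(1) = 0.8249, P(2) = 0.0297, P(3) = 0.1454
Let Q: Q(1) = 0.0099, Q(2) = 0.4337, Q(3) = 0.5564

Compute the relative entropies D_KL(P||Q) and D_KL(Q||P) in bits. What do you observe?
D_KL(P||Q) = 4.8670 bits, D_KL(Q||P) = 2.6917 bits. The two directions give different values (D_KL(P||Q) exceeds D_KL(Q||P) by 2.1753 bits): KL divergence is asymmetric.

D_KL(P||Q) = Σ P(x) log₂(P(x)/Q(x))

Computing term by term:
  P(1)·log₂(P(1)/Q(1)) = 0.8249·log₂(0.8249/0.0099) = 5.26340
  P(2)·log₂(P(2)/Q(2)) = 0.0297·log₂(0.0297/0.4337) = -0.11488
  P(3)·log₂(P(3)/Q(3)) = 0.1454·log₂(0.1454/0.5564) = -0.28151

D_KL(P||Q) = 5.26340 - 0.11488 - 0.28151 = 4.86701 ≈ 4.8670 bits

D_KL(Q||P) = Σ Q(x) log₂(Q(x)/P(x))

Computing term by term:
  Q(1)·log₂(Q(1)/P(1)) = 0.0099·log₂(0.0099/0.8249) = -0.06317
  Q(2)·log₂(Q(2)/P(2)) = 0.4337·log₂(0.4337/0.0297) = 1.67762
  Q(3)·log₂(Q(3)/P(3)) = 0.5564·log₂(0.5564/0.1454) = 1.07724

D_KL(Q||P) = -0.06317 + 1.67762 + 1.07724 = 2.69169 ≈ 2.6917 bits

These are NOT equal (difference: 2.1753 bits). KL divergence is asymmetric: D_KL(P||Q) ≠ D_KL(Q||P) in general.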